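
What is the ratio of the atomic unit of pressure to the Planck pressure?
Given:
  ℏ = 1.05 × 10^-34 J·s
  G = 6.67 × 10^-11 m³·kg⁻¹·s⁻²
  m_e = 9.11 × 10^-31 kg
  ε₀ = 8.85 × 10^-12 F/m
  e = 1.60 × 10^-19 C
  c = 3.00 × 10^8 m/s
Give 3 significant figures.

6.44 × 10^-101

atomic unit of pressure: P_au = E_h/a₀³ = m_e⁴e¹⁰/((4πε₀)⁵ℏ⁸) = 3.01 × 10^13 Pa
Planck pressure: p_P = c⁷/(ℏG²) = 4.68 × 10^113 Pa
ratio = 3.01 × 10^13 / 4.68 × 10^113 = 6.44 × 10^-101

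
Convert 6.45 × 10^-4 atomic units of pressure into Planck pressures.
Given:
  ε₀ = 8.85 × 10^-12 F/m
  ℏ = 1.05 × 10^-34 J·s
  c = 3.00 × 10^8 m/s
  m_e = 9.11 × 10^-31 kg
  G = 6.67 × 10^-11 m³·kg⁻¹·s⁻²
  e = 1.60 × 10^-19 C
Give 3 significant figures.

4.15 × 10^-104

atomic unit of pressure: P_au = E_h/a₀³ = m_e⁴e¹⁰/((4πε₀)⁵ℏ⁸) = 3.01 × 10^13 Pa
Planck pressure: p_P = c⁷/(ℏG²) = 4.68 × 10^113 Pa
6.45 × 10^-4 × 3.01 × 10^13 / 4.68 × 10^113 = 4.15 × 10^-104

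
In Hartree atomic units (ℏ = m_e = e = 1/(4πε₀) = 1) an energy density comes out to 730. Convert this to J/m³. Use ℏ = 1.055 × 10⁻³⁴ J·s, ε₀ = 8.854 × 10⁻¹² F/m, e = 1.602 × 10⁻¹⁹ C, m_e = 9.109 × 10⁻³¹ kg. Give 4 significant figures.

One atomic unit of energy density: u_au = E_h/a₀³ = m_e⁴e¹⁰/((4πε₀)⁵ℏ⁸) = 2.929 × 10¹³ J/m³.
730 × 2.929 × 10¹³ J/m³ = 2.138 × 10¹⁶ J/m³

2.138 × 10¹⁶ J/m³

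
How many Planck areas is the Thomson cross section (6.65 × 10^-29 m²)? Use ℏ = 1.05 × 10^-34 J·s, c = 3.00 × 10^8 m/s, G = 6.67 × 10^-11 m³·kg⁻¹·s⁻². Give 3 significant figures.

Planck area: A_P = ℏG/c³ = 2.59 × 10^-70 m².
6.65 × 10^-29 / 2.59 × 10^-70 = 2.56 × 10^41

2.56 × 10^41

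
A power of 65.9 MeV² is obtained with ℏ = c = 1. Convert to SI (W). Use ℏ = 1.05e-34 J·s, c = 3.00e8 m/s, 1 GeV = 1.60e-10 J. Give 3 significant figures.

1.61e10 W

Power is [E]/[T] = [E]²/ℏ.
1 GeV² → 1/ℏ × (1 GeV in J)² = 2.44e14 W.
Convert the energy scale: 65.9 MeV² = 6.59e-5 GeV².
Result: 6.59e-5 × 2.44e14 = 1.61e10 W.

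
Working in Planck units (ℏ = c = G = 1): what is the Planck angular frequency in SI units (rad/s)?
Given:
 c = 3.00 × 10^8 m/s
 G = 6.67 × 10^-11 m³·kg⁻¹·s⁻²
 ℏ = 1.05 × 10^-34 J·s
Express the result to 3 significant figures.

1.86 × 10^43 rad/s

From ℏ = c = G = 1 the angular frequency scale is ω_P = √(c⁵/(ℏG)).
  = √(3.47 × 10^86)
  = 1.86 × 10^43 rad/s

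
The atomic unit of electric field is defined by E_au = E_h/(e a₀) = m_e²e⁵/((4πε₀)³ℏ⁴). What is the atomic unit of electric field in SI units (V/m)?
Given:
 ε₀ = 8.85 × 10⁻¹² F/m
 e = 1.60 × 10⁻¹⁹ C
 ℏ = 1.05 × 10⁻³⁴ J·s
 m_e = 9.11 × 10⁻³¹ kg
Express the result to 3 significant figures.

5.20 × 10¹¹ V/m

E_au = E_h/(e a₀) = m_e²e⁵/((4πε₀)³ℏ⁴)
E_h = 4.38 × 10⁻¹⁸ J
a₀ = 5.26 × 10⁻¹¹ m
E_h/(e·a₀) = 5.20 × 10¹¹ V/m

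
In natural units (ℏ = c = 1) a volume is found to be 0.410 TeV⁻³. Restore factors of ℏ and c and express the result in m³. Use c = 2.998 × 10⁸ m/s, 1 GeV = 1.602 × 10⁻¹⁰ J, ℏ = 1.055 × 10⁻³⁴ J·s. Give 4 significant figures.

3.155 × 10⁻⁵⁷ m³

Volume is [L]³ = [E]⁻³·(ℏc)³.
1 GeV⁻³ → (ℏc)³ × (1 GeV in J)⁻³ = 7.696 × 10⁻⁴⁸ m³.
Convert the energy scale: 0.410 TeV⁻³ = 4.10 × 10⁻¹⁰ GeV⁻³.
Result: 4.10 × 10⁻¹⁰ × 7.696 × 10⁻⁴⁸ = 3.155 × 10⁻⁵⁷ m³.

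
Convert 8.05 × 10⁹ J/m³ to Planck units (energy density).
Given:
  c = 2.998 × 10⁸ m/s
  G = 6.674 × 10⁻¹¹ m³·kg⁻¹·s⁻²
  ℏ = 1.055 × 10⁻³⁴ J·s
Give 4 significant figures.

Planck energy density: u_P = c⁷/(ℏG²) = 4.632 × 10¹¹³ J/m³.
8.05 × 10⁹ / 4.632 × 10¹¹³ = 1.738 × 10⁻¹⁰⁴

1.738 × 10⁻¹⁰⁴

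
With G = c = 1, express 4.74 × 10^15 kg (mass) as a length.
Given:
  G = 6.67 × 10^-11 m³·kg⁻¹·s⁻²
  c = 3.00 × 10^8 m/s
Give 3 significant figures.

In G = c = 1 units mass has dimensions of length; the conversion factor is G/c².
4.74 × 10^15 kg × (G/c²) = 3.51 × 10^-12 m

3.51 × 10^-12 m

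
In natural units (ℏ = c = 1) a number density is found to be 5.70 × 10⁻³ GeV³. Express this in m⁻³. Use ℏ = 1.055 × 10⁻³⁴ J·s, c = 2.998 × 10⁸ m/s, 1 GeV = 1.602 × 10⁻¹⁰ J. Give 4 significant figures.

Number density is [L]⁻³ = [E]³/(ℏc)³.
1 GeV³ → 1/(ℏc)³ × (1 GeV in J)³ = 1.299 × 10⁴⁷ m⁻³.
Result: 5.70 × 10⁻³ × 1.299 × 10⁴⁷ = 7.406 × 10⁴⁴ m⁻³.

7.406 × 10⁴⁴ m⁻³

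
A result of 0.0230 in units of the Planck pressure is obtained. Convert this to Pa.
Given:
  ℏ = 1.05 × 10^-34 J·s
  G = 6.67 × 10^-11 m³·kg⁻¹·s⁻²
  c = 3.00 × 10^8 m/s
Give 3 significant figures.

One Planck pressure: p_P = c⁷/(ℏG²) = 4.68 × 10^113 Pa.
0.0230 × 4.68 × 10^113 Pa = 1.08 × 10^112 Pa

1.08 × 10^112 Pa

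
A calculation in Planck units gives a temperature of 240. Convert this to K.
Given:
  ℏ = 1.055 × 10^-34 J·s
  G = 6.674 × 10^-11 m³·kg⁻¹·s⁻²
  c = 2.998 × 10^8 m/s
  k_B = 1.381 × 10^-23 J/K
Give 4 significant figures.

One Planck temperature: T_P = √(ℏc⁵/G) / k_B = 1.417 × 10^32 K.
240 × 1.417 × 10^32 K = 3.400 × 10^34 K

3.400 × 10^34 K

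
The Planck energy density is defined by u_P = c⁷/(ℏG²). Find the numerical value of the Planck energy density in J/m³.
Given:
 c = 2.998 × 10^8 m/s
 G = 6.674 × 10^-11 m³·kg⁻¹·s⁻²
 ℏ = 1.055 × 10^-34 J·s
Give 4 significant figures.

u_P = c⁷/(ℏG²)
  = 2.177 × 10^59 / 4.699 × 10^-55
  = 4.632 × 10^113 J/m³

4.632 × 10^113 J/m³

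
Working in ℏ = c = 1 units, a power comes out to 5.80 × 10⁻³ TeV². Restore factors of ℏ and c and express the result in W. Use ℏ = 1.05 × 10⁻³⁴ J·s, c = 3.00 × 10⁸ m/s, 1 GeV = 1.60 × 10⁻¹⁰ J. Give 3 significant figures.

Power is [E]/[T] = [E]²/ℏ.
1 GeV² → 1/ℏ × (1 GeV in J)² = 2.44 × 10¹⁴ W.
Convert the energy scale: 5.80 × 10⁻³ TeV² = 5.80 × 10³ GeV².
Result: 5.80 × 10³ × 2.44 × 10¹⁴ = 1.41 × 10¹⁸ W.

1.41 × 10¹⁸ W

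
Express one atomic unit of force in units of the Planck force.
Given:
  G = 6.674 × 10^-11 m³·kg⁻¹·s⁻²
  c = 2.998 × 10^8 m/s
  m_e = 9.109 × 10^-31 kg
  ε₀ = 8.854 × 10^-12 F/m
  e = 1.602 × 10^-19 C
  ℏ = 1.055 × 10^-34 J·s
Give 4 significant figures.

6.791 × 10^-52

atomic unit of force: F_au = E_h/a₀ = m_e²e⁶/((4πε₀)³ℏ⁴) = 8.220 × 10^-8 N
Planck force: F_P = c⁴/G = 1.210 × 10^44 N
ratio = 8.220 × 10^-8 / 1.210 × 10^44 = 6.791 × 10^-52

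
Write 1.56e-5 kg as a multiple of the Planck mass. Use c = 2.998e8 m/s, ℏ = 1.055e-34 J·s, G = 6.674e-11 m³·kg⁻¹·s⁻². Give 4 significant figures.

Planck mass: m_P = √(ℏc/G) = 2.177e-8 kg.
1.56e-5 / 2.177e-8 = 716.6

716.6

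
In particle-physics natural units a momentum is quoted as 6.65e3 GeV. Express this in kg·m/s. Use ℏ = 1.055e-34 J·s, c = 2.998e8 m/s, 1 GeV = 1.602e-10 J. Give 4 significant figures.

3.553e-15 kg·m/s

Momentum is [E]/c; divide by c.
1 GeV → 1/c × (1 GeV in J) = 5.344e-19 kg·m/s.
Result: 6.65e3 × 5.344e-19 = 3.553e-15 kg·m/s.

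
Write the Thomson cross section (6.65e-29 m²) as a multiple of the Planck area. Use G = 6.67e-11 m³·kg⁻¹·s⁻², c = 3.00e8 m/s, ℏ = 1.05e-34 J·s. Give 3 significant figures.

Planck area: A_P = ℏG/c³ = 2.59e-70 m².
6.65e-29 / 2.59e-70 = 2.56e41

2.56e41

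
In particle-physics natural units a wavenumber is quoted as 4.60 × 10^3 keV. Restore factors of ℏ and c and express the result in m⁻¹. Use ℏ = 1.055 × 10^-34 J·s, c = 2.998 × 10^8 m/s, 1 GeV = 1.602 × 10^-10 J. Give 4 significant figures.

2.330 × 10^13 m⁻¹

Inverse length is [E]/(ℏc).
1 GeV → 1/(ℏc) × (1 GeV in J) = 5.065 × 10^15 m⁻¹.
Convert the energy scale: 4.60 × 10^3 keV = 4.60 × 10^-3 GeV.
Result: 4.60 × 10^-3 × 5.065 × 10^15 = 2.330 × 10^13 m⁻¹.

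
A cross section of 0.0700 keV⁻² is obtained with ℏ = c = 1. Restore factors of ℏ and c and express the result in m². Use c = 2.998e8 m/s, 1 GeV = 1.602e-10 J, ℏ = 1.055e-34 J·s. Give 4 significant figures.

2.729e-21 m²

Area is [L]² = [E]⁻²·(ℏc)²; restore (ℏc)².
1 GeV⁻² → (ℏc)² × (1 GeV in J)⁻² = 3.898e-32 m².
Convert the energy scale: 0.0700 keV⁻² = 7.00e10 GeV⁻².
Result: 7.00e10 × 3.898e-32 = 2.729e-21 m².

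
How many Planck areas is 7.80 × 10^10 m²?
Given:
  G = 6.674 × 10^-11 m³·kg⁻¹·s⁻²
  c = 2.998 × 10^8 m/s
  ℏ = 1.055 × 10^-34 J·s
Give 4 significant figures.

Planck area: A_P = ℏG/c³ = 2.613 × 10^-70 m².
7.80 × 10^10 / 2.613 × 10^-70 = 2.985 × 10^80

2.985 × 10^80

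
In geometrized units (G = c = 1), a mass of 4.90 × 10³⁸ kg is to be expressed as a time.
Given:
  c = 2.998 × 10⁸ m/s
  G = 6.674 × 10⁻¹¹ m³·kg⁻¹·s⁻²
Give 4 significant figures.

Mass → time via G/c³.
4.90 × 10³⁸ kg × (G/c³) = 1.214 × 10³ s

1.214 × 10³ s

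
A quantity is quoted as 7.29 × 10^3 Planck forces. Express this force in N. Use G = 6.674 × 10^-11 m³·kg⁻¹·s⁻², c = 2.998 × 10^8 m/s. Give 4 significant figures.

8.824 × 10^47 N

One Planck force: F_P = c⁴/G = 1.210 × 10^44 N.
7.29 × 10^3 × 1.210 × 10^44 N = 8.824 × 10^47 N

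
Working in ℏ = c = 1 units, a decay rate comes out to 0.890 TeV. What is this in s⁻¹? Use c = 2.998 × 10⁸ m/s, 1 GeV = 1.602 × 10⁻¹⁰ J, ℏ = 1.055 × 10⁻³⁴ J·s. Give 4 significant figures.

1.351 × 10²⁷ s⁻¹

A rate is [E]/ℏ; divide by ℏ.
1 GeV → 1/ℏ × (1 GeV in J) = 1.518 × 10²⁴ s⁻¹.
Convert the energy scale: 0.890 TeV = 890 GeV.
Result: 890 × 1.518 × 10²⁴ = 1.351 × 10²⁷ s⁻¹.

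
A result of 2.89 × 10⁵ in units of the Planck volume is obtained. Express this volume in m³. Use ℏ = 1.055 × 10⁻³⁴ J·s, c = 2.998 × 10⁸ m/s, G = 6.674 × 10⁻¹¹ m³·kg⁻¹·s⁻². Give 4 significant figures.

1.221 × 10⁻⁹⁹ m³

One Planck volume: V_P = (ℏG/c³)^(3/2) = 4.224 × 10⁻¹⁰⁵ m³.
2.89 × 10⁵ × 4.224 × 10⁻¹⁰⁵ m³ = 1.221 × 10⁻⁹⁹ m³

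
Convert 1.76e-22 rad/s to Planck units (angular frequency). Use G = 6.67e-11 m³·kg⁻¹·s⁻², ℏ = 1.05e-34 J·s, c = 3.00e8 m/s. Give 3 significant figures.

Planck angular frequency: ω_P = √(c⁵/(ℏG)) = 1.86e43 rad/s.
1.76e-22 / 1.86e43 = 9.45e-66

9.45e-66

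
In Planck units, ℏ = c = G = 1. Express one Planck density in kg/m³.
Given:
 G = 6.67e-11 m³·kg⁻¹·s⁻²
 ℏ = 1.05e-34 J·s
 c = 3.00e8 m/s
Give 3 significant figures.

5.20e96 kg/m³

The unique combination of the constants set to 1 with dimensions of density is ρ_P = c⁵/(ℏG²).
  = 2.43e42 / 4.67e-55
  = 5.20e96 kg/m³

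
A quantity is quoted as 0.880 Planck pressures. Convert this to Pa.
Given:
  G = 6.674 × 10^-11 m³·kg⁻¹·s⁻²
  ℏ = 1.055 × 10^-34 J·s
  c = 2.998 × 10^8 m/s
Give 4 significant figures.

One Planck pressure: p_P = c⁷/(ℏG²) = 4.632 × 10^113 Pa.
0.880 × 4.632 × 10^113 Pa = 4.076 × 10^113 Pa

4.076 × 10^113 Pa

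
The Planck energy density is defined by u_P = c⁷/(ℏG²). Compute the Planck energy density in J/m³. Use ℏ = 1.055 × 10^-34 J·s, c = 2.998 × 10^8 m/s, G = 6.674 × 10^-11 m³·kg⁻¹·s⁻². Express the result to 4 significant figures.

u_P = c⁷/(ℏG²)
  = 2.177 × 10^59 / 4.699 × 10^-55
  = 4.632 × 10^113 J/m³

4.632 × 10^113 J/m³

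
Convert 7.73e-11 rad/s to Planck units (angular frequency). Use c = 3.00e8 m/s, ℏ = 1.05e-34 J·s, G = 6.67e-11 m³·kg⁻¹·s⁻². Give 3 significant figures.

4.15e-54

Planck angular frequency: ω_P = √(c⁵/(ℏG)) = 1.86e43 rad/s.
7.73e-11 / 1.86e43 = 4.15e-54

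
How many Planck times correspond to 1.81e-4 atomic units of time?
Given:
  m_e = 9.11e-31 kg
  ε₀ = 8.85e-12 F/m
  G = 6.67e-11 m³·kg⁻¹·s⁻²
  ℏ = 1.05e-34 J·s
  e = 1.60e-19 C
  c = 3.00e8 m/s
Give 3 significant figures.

atomic unit of time: τ_au = (4πε₀)²ℏ³/(m_e e⁴) = 2.40e-17 s
Planck time: t_P = √(ℏG/c⁵) = 5.37e-44 s
1.81e-4 × 2.40e-17 / 5.37e-44 = 8.09e22

8.09e22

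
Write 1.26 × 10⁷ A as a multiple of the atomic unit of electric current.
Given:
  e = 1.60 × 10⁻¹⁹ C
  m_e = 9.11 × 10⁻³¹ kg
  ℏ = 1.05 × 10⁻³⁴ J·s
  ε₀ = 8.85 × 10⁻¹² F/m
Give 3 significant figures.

atomic unit of electric current: I_au = e E_h/ℏ = m_e e⁵/((4πε₀)²ℏ³) = 6.67 × 10⁻³ A.
1.26 × 10⁷ / 6.67 × 10⁻³ = 1.89 × 10⁹

1.89 × 10⁹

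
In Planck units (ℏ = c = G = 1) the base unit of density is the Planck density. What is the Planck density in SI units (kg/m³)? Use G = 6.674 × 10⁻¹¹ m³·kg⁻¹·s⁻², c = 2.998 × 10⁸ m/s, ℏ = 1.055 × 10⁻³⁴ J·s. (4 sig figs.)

5.154 × 10⁹⁶ kg/m³

ρ_P = c⁵/(ℏG²)
  = 2.422 × 10⁴² / 4.699 × 10⁻⁵⁵
  = 5.154 × 10⁹⁶ kg/m³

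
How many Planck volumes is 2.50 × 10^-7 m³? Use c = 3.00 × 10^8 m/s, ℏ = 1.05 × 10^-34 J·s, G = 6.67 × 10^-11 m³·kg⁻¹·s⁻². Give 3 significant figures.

5.98 × 10^97

Planck volume: V_P = (ℏG/c³)^(3/2) = 4.18 × 10^-105 m³.
2.50 × 10^-7 / 4.18 × 10^-105 = 5.98 × 10^97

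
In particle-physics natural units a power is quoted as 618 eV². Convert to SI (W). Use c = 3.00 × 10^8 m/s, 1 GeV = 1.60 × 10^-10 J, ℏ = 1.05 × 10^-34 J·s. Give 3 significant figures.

0.151 W

Power is [E]/[T] = [E]²/ℏ.
1 GeV² → 1/ℏ × (1 GeV in J)² = 2.44 × 10^14 W.
Convert the energy scale: 618 eV² = 6.18 × 10^-16 GeV².
Result: 6.18 × 10^-16 × 2.44 × 10^14 = 0.151 W.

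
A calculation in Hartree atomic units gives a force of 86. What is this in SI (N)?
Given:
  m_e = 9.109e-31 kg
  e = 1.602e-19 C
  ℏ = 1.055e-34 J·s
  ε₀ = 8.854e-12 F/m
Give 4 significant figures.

7.069e-6 N

One atomic unit of force: F_au = E_h/a₀ = m_e²e⁶/((4πε₀)³ℏ⁴) = 8.220e-8 N.
86 × 8.220e-8 N = 7.069e-6 N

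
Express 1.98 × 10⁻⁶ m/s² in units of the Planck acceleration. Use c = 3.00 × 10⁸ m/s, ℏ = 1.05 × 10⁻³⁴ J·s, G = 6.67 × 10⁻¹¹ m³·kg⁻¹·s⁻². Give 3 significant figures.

Planck acceleration: a_P = √(c⁷/(ℏG)) = 5.59 × 10⁵¹ m/s².
1.98 × 10⁻⁶ / 5.59 × 10⁵¹ = 3.54 × 10⁻⁵⁸

3.54 × 10⁻⁵⁸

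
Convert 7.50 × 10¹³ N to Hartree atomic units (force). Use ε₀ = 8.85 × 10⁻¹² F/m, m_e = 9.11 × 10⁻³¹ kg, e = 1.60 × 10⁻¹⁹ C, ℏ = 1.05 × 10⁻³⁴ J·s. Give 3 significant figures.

atomic unit of force: F_au = E_h/a₀ = m_e²e⁶/((4πε₀)³ℏ⁴) = 8.33 × 10⁻⁸ N.
7.50 × 10¹³ / 8.33 × 10⁻⁸ = 9.01 × 10²⁰

9.01 × 10²⁰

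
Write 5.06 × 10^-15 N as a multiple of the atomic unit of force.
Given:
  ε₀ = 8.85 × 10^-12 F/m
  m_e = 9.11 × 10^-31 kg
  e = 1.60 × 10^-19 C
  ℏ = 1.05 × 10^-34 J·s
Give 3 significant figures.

6.08 × 10^-8

atomic unit of force: F_au = E_h/a₀ = m_e²e⁶/((4πε₀)³ℏ⁴) = 8.33 × 10^-8 N.
5.06 × 10^-15 / 8.33 × 10^-8 = 6.08 × 10^-8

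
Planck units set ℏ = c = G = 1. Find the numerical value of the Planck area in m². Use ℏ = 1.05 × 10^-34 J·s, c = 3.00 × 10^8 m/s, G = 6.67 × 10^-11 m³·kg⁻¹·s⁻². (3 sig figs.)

2.59 × 10^-70 m²

From ℏ = c = G = 1 the area scale is A_P = ℏG/c³.
  = 7.00 × 10^-45 / 2.70 × 10^25
  = 2.59 × 10^-70 m²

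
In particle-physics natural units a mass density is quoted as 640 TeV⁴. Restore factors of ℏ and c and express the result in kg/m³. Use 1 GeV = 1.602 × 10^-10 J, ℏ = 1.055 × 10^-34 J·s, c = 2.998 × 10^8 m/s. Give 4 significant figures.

Mass density is [E]/(c²[L]³) = [E]⁴/(ℏ³c⁵).
1 GeV⁴ → 1/(ℏ³c⁵) × (1 GeV in J)⁴ = 2.316 × 10^20 kg/m³.
Convert the energy scale: 640 TeV⁴ = 6.40 × 10^14 GeV⁴.
Result: 6.40 × 10^14 × 2.316 × 10^20 = 1.482 × 10^35 kg/m³.

1.482 × 10^35 kg/m³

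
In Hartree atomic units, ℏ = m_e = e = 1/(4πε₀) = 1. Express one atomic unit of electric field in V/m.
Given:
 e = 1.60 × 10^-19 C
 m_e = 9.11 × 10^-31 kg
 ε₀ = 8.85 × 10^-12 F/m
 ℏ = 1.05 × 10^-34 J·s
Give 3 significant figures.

The unique combination of the constants set to 1 with dimensions of electric field is E_au = E_h/(e a₀) = m_e²e⁵/((4πε₀)³ℏ⁴).
E_h = 4.38 × 10^-18 J
a₀ = 5.26 × 10^-11 m
E_h/(e·a₀) = 5.20 × 10^11 V/m

5.20 × 10^11 V/m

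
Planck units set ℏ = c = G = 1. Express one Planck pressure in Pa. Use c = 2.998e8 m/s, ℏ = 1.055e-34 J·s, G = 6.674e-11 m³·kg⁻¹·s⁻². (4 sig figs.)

4.632e113 Pa

Dimensional analysis gives p_P = c⁷/(ℏG²).
  = 2.177e59 / 4.699e-55
  = 4.632e113 Pa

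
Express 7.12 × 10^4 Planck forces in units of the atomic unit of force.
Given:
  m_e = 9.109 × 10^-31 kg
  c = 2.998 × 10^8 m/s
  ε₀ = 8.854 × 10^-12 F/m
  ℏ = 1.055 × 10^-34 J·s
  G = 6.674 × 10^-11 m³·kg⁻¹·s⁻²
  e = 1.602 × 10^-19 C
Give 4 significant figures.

1.048 × 10^56

Planck force: F_P = c⁴/G = 1.210 × 10^44 N
atomic unit of force: F_au = E_h/a₀ = m_e²e⁶/((4πε₀)³ℏ⁴) = 8.220 × 10^-8 N
7.12 × 10^4 × 1.210 × 10^44 / 8.220 × 10^-8 = 1.048 × 10^56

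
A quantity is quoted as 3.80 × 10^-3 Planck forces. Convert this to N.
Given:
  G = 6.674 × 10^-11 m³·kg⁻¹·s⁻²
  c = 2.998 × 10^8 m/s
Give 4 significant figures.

4.600 × 10^41 N

One Planck force: F_P = c⁴/G = 1.210 × 10^44 N.
3.80 × 10^-3 × 1.210 × 10^44 N = 4.600 × 10^41 N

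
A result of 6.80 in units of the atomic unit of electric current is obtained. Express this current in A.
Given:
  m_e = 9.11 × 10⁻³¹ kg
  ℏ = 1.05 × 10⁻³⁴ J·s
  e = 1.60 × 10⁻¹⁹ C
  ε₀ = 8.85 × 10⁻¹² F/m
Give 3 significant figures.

One atomic unit of electric current: I_au = e E_h/ℏ = m_e e⁵/((4πε₀)²ℏ³) = 6.67 × 10⁻³ A.
6.80 × 6.67 × 10⁻³ A = 0.0454 A

0.0454 A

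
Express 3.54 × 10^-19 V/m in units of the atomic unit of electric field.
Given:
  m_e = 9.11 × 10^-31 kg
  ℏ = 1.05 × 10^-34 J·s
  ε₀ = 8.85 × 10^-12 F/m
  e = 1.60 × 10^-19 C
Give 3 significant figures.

6.80 × 10^-31

atomic unit of electric field: E_au = E_h/(e a₀) = m_e²e⁵/((4πε₀)³ℏ⁴) = 5.20 × 10^11 V/m.
3.54 × 10^-19 / 5.20 × 10^11 = 6.80 × 10^-31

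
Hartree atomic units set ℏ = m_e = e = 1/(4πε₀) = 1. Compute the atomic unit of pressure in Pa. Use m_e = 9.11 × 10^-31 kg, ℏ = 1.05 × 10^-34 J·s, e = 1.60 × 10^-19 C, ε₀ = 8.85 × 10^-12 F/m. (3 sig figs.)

From ℏ = m_e = e = 1/(4πε₀) = 1 the pressure scale is P_au = E_h/a₀³ = m_e⁴e¹⁰/((4πε₀)⁵ℏ⁸).
E_h = 4.38 × 10^-18 J
a₀ = 5.26 × 10^-11 m
E_h/a₀³ = 3.01 × 10^13 Pa

3.01 × 10^13 Pa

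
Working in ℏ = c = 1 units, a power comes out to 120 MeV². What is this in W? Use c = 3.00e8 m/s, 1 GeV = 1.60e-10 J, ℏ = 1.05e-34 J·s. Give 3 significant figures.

2.93e10 W

Power is [E]/[T] = [E]²/ℏ.
1 GeV² → 1/ℏ × (1 GeV in J)² = 2.44e14 W.
Convert the energy scale: 120 MeV² = 1.20e-4 GeV².
Result: 1.20e-4 × 2.44e14 = 2.93e10 W.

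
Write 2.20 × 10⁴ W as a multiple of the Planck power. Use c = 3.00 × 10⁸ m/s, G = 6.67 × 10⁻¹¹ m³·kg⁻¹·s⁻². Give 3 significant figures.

6.04 × 10⁻⁴⁹

Planck power: P_P = c⁵/G = 3.64 × 10⁵² W.
2.20 × 10⁴ / 3.64 × 10⁵² = 6.04 × 10⁻⁴⁹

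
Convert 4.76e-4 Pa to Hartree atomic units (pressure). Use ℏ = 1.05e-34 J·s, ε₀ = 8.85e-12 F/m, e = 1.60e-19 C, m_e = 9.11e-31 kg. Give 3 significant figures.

atomic unit of pressure: P_au = E_h/a₀³ = m_e⁴e¹⁰/((4πε₀)⁵ℏ⁸) = 3.01e13 Pa.
4.76e-4 / 3.01e13 = 1.58e-17

1.58e-17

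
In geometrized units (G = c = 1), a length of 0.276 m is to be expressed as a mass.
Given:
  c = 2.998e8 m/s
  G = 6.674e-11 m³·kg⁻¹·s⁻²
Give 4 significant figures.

Length → mass via c²/G.
0.276 m × (c²/G) = 3.717e26 kg

3.717e26 kg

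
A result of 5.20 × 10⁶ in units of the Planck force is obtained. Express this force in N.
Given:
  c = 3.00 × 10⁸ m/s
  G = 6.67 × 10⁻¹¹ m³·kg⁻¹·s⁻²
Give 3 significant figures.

One Planck force: F_P = c⁴/G = 1.21 × 10⁴⁴ N.
5.20 × 10⁶ × 1.21 × 10⁴⁴ N = 6.31 × 10⁵⁰ N

6.31 × 10⁵⁰ N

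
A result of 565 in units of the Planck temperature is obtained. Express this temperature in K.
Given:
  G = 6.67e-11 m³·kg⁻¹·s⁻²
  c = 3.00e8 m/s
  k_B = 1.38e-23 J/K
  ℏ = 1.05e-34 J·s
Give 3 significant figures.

8.01e34 K

One Planck temperature: T_P = √(ℏc⁵/G) / k_B = 1.42e32 K.
565 × 1.42e32 K = 8.01e34 K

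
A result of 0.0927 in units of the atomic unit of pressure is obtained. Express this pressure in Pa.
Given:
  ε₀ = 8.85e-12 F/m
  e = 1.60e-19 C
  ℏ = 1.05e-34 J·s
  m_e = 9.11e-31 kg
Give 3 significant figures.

2.79e12 Pa

One atomic unit of pressure: P_au = E_h/a₀³ = m_e⁴e¹⁰/((4πε₀)⁵ℏ⁸) = 3.01e13 Pa.
0.0927 × 3.01e13 Pa = 2.79e12 Pa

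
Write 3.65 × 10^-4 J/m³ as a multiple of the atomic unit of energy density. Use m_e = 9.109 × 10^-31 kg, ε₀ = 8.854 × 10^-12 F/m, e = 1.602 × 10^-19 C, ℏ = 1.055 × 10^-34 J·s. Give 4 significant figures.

atomic unit of energy density: u_au = E_h/a₀³ = m_e⁴e¹⁰/((4πε₀)⁵ℏ⁸) = 2.929 × 10^13 J/m³.
3.65 × 10^-4 / 2.929 × 10^13 = 1.246 × 10^-17

1.246 × 10^-17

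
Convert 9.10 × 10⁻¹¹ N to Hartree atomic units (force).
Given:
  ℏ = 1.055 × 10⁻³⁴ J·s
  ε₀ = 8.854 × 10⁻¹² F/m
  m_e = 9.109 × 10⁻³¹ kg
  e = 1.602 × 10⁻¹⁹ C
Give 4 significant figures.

1.107 × 10⁻³

atomic unit of force: F_au = E_h/a₀ = m_e²e⁶/((4πε₀)³ℏ⁴) = 8.220 × 10⁻⁸ N.
9.10 × 10⁻¹¹ / 8.220 × 10⁻⁸ = 1.107 × 10⁻³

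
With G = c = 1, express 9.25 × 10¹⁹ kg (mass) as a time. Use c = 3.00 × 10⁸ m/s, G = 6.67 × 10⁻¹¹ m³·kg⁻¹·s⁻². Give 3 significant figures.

Mass → time via G/c³.
9.25 × 10¹⁹ kg × (G/c³) = 2.29 × 10⁻¹⁶ s

2.29 × 10⁻¹⁶ s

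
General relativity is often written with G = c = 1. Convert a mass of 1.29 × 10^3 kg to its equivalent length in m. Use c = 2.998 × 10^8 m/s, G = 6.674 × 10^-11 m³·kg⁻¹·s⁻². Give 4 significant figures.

9.579 × 10^-25 m

In G = c = 1 units mass has dimensions of length; the conversion factor is G/c².
1.29 × 10^3 kg × (G/c²) = 9.579 × 10^-25 m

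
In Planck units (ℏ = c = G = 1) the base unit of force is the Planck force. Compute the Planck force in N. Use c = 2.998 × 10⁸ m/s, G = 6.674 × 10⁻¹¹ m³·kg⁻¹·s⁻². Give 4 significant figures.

F_P = c⁴/G
  = 8.078 × 10³³ / 6.674 × 10⁻¹¹
  = 1.210 × 10⁴⁴ N

1.210 × 10⁴⁴ N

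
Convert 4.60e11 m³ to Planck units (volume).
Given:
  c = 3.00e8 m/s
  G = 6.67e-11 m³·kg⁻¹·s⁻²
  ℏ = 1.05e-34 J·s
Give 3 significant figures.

1.10e116

Planck volume: V_P = (ℏG/c³)^(3/2) = 4.18e-105 m³.
4.60e11 / 4.18e-105 = 1.10e116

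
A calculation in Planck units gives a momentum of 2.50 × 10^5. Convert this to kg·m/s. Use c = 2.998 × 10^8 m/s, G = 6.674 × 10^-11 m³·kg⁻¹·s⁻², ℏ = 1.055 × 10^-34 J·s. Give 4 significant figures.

1.632 × 10^6 kg·m/s

One Planck momentum: p_P = √(ℏc³/G) = 6.527 kg·m/s.
2.50 × 10^5 × 6.527 kg·m/s = 1.632 × 10^6 kg·m/s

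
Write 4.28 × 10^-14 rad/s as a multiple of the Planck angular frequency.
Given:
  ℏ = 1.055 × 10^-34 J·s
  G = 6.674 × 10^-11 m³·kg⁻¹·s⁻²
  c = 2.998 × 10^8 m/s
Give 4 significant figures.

2.308 × 10^-57

Planck angular frequency: ω_P = √(c⁵/(ℏG)) = 1.855 × 10^43 rad/s.
4.28 × 10^-14 / 1.855 × 10^43 = 2.308 × 10^-57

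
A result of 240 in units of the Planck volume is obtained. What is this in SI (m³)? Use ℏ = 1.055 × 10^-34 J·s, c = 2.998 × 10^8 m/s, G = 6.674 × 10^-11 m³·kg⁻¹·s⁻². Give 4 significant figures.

1.014 × 10^-102 m³

One Planck volume: V_P = (ℏG/c³)^(3/2) = 4.224 × 10^-105 m³.
240 × 4.224 × 10^-105 m³ = 1.014 × 10^-102 m³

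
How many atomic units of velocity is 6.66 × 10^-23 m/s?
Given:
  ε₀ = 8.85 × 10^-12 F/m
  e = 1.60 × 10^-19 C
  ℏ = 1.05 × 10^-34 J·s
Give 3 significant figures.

3.04 × 10^-29

atomic unit of velocity: v_au = e²/(4πε₀ℏ) = 2.19 × 10^6 m/s.
6.66 × 10^-23 / 2.19 × 10^6 = 3.04 × 10^-29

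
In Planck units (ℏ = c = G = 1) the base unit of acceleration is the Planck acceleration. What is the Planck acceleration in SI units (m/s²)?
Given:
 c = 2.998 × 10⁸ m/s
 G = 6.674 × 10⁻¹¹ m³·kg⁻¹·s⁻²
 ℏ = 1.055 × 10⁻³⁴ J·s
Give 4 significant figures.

a_P = √(c⁷/(ℏG))
  = √(3.092 × 10¹⁰³)
  = 5.560 × 10⁵¹ m/s²

5.560 × 10⁵¹ m/s²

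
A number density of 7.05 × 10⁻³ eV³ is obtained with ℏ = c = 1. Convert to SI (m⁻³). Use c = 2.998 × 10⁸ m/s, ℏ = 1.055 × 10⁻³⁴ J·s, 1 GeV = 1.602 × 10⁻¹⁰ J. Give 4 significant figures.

Number density is [L]⁻³ = [E]³/(ℏc)³.
1 GeV³ → 1/(ℏc)³ × (1 GeV in J)³ = 1.299 × 10⁴⁷ m⁻³.
Convert the energy scale: 7.05 × 10⁻³ eV³ = 7.05 × 10⁻³⁰ GeV³.
Result: 7.05 × 10⁻³⁰ × 1.299 × 10⁴⁷ = 9.161 × 10¹⁷ m⁻³.

9.161 × 10¹⁷ m⁻³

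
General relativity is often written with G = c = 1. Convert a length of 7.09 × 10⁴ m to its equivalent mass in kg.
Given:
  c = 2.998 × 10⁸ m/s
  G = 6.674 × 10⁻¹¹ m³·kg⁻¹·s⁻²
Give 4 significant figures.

9.548 × 10³¹ kg

Length → mass via c²/G.
7.09 × 10⁴ m × (c²/G) = 9.548 × 10³¹ kg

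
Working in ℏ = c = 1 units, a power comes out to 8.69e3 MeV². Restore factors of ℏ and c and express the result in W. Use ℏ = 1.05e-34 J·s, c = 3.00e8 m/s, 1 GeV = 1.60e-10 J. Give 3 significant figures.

Power is [E]/[T] = [E]²/ℏ.
1 GeV² → 1/ℏ × (1 GeV in J)² = 2.44e14 W.
Convert the energy scale: 8.69e3 MeV² = 8.69e-3 GeV².
Result: 8.69e-3 × 2.44e14 = 2.12e12 W.

2.12e12 W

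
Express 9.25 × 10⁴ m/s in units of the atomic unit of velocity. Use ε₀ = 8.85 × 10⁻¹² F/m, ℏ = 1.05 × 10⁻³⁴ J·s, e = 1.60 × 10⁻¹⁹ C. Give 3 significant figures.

atomic unit of velocity: v_au = e²/(4πε₀ℏ) = 2.19 × 10⁶ m/s.
9.25 × 10⁴ / 2.19 × 10⁶ = 0.0422

0.0422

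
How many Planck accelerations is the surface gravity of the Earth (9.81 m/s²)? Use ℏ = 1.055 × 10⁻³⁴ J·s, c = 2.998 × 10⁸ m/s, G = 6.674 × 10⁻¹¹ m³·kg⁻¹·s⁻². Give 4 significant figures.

1.764 × 10⁻⁵¹

Planck acceleration: a_P = √(c⁷/(ℏG)) = 5.560 × 10⁵¹ m/s².
9.81 / 5.560 × 10⁵¹ = 1.764 × 10⁻⁵¹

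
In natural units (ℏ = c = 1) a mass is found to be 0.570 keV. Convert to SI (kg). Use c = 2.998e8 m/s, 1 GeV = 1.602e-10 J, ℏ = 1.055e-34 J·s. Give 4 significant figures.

1.016e-33 kg

Mass is [E]/c²; divide by c².
1 GeV → 1/c² × (1 GeV in J) = 1.782e-27 kg.
Convert the energy scale: 0.570 keV = 5.70e-7 GeV.
Result: 5.70e-7 × 1.782e-27 = 1.016e-33 kg.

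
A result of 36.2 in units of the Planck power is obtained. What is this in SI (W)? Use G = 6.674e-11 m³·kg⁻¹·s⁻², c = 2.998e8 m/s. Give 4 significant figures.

One Planck power: P_P = c⁵/G = 3.629e52 W.
36.2 × 3.629e52 W = 1.314e54 W

1.314e54 W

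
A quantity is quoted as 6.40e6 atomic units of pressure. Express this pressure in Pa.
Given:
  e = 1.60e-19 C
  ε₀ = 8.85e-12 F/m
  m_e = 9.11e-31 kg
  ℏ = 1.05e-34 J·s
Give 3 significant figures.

One atomic unit of pressure: P_au = E_h/a₀³ = m_e⁴e¹⁰/((4πε₀)⁵ℏ⁸) = 3.01e13 Pa.
6.40e6 × 3.01e13 Pa = 1.93e20 Pa

1.93e20 Pa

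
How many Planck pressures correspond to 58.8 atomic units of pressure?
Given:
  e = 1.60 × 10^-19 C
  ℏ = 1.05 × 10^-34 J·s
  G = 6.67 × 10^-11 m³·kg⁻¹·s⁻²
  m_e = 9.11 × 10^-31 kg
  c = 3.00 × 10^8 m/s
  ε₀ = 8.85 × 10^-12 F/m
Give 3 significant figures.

3.78 × 10^-99

atomic unit of pressure: P_au = E_h/a₀³ = m_e⁴e¹⁰/((4πε₀)⁵ℏ⁸) = 3.01 × 10^13 Pa
Planck pressure: p_P = c⁷/(ℏG²) = 4.68 × 10^113 Pa
58.8 × 3.01 × 10^13 / 4.68 × 10^113 = 3.78 × 10^-99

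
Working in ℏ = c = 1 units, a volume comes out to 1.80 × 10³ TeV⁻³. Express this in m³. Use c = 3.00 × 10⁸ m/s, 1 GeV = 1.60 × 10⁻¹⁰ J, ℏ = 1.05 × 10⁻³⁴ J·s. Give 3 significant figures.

Volume is [L]³ = [E]⁻³·(ℏc)³.
1 GeV⁻³ → (ℏc)³ × (1 GeV in J)⁻³ = 7.63 × 10⁻⁴⁸ m³.
Convert the energy scale: 1.80 × 10³ TeV⁻³ = 1.80 × 10⁻⁶ GeV⁻³.
Result: 1.80 × 10⁻⁶ × 7.63 × 10⁻⁴⁸ = 1.37 × 10⁻⁵³ m³.

1.37 × 10⁻⁵³ m³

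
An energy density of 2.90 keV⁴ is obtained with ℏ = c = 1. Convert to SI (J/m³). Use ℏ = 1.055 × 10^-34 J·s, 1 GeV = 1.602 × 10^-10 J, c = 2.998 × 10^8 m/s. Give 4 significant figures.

[E]/[L]³ = [E]⁴/(ℏc)³; restore (ℏc)⁻³.
1 GeV⁴ → 1/(ℏc)³ × (1 GeV in J)⁴ = 2.082 × 10^37 J/m³.
Convert the energy scale: 2.90 keV⁴ = 2.90 × 10^-24 GeV⁴.
Result: 2.90 × 10^-24 × 2.082 × 10^37 = 6.037 × 10^13 J/m³.

6.037 × 10^13 J/m³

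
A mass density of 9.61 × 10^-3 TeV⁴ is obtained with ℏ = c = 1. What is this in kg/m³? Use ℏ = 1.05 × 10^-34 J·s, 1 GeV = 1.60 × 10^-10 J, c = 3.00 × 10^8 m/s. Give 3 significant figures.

2.24 × 10^30 kg/m³

Mass density is [E]/(c²[L]³) = [E]⁴/(ℏ³c⁵).
1 GeV⁴ → 1/(ℏ³c⁵) × (1 GeV in J)⁴ = 2.33 × 10^20 kg/m³.
Convert the energy scale: 9.61 × 10^-3 TeV⁴ = 9.61 × 10^9 GeV⁴.
Result: 9.61 × 10^9 × 2.33 × 10^20 = 2.24 × 10^30 kg/m³.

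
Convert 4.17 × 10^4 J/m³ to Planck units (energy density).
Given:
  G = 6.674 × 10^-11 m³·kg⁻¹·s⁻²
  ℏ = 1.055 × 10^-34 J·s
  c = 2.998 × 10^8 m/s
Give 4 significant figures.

9.002 × 10^-110

Planck energy density: u_P = c⁷/(ℏG²) = 4.632 × 10^113 J/m³.
4.17 × 10^4 / 4.632 × 10^113 = 9.002 × 10^-110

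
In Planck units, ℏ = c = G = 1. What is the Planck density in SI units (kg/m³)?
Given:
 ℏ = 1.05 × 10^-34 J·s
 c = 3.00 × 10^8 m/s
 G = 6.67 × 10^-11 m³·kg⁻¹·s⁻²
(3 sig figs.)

Dimensional analysis gives ρ_P = c⁵/(ℏG²).
  = 2.43 × 10^42 / 4.67 × 10^-55
  = 5.20 × 10^96 kg/m³

5.20 × 10^96 kg/m³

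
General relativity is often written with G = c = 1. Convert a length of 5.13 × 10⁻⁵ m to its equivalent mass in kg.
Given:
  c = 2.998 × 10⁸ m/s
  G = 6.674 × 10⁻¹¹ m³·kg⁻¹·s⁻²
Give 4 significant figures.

6.909 × 10²² kg

Length → mass via c²/G.
5.13 × 10⁻⁵ m × (c²/G) = 6.909 × 10²² kg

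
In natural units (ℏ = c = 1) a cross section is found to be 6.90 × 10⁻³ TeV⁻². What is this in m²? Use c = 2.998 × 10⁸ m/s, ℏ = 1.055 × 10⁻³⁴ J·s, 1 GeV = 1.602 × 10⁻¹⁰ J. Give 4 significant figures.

Area is [L]² = [E]⁻²·(ℏc)²; restore (ℏc)².
1 GeV⁻² → (ℏc)² × (1 GeV in J)⁻² = 3.898 × 10⁻³² m².
Convert the energy scale: 6.90 × 10⁻³ TeV⁻² = 6.90 × 10⁻⁹ GeV⁻².
Result: 6.90 × 10⁻⁹ × 3.898 × 10⁻³² = 2.690 × 10⁻⁴⁰ m².

2.690 × 10⁻⁴⁰ m²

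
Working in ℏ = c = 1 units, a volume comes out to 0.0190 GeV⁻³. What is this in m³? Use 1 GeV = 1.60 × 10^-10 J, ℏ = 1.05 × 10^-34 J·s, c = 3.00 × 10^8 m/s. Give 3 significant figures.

1.45 × 10^-49 m³

Volume is [L]³ = [E]⁻³·(ℏc)³.
1 GeV⁻³ → (ℏc)³ × (1 GeV in J)⁻³ = 7.63 × 10^-48 m³.
Result: 0.0190 × 7.63 × 10^-48 = 1.45 × 10^-49 m³.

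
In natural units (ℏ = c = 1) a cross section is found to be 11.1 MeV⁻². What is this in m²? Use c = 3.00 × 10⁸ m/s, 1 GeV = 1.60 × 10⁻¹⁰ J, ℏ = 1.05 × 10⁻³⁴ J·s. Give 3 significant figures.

4.30 × 10⁻²⁵ m²

Area is [L]² = [E]⁻²·(ℏc)²; restore (ℏc)².
1 GeV⁻² → (ℏc)² × (1 GeV in J)⁻² = 3.88 × 10⁻³² m².
Convert the energy scale: 11.1 MeV⁻² = 1.11 × 10⁷ GeV⁻².
Result: 1.11 × 10⁷ × 3.88 × 10⁻³² = 4.30 × 10⁻²⁵ m².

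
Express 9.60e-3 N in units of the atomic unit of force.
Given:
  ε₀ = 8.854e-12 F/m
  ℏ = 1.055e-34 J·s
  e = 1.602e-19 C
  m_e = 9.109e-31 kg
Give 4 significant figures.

1.168e5

atomic unit of force: F_au = E_h/a₀ = m_e²e⁶/((4πε₀)³ℏ⁴) = 8.220e-8 N.
9.60e-3 / 8.220e-8 = 1.168e5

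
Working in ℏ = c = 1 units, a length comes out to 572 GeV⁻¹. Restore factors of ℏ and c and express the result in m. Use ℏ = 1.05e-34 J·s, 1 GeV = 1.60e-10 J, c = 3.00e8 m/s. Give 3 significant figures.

A length is [E]⁻¹ in ℏ=c=1; restore one factor of ℏc.
1 GeV⁻¹ → ℏc × (1 GeV in J)⁻¹ = 1.97e-16 m.
Result: 572 × 1.97e-16 = 1.13e-13 m.

1.13e-13 m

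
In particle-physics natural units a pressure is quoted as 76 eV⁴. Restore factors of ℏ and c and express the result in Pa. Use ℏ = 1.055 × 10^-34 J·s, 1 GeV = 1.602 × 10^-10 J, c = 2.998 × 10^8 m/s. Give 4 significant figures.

Pressure is [E]/[L]³ = [E]⁴/(ℏc)³.
1 GeV⁴ → 1/(ℏc)³ × (1 GeV in J)⁴ = 2.082 × 10^37 Pa.
Convert the energy scale: 76 eV⁴ = 7.60 × 10^-35 GeV⁴.
Result: 7.60 × 10^-35 × 2.082 × 10^37 = 1.582 × 10^3 Pa.

1.582 × 10^3 Pa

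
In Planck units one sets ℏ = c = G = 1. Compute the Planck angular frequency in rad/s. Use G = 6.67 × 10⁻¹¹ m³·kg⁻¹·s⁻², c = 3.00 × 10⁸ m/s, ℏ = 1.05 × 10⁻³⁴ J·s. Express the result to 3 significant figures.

1.86 × 10⁴³ rad/s

ω_P = √(c⁵/(ℏG))
  = √(3.47 × 10⁸⁶)
  = 1.86 × 10⁴³ rad/s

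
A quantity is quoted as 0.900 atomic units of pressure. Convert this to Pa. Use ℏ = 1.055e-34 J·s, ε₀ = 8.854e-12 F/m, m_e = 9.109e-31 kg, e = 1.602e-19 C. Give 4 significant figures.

2.636e13 Pa

One atomic unit of pressure: P_au = E_h/a₀³ = m_e⁴e¹⁰/((4πε₀)⁵ℏ⁸) = 2.929e13 Pa.
0.900 × 2.929e13 Pa = 2.636e13 Pa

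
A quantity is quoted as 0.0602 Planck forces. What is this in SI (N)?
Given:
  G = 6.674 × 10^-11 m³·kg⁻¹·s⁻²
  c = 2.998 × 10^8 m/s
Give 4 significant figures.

One Planck force: F_P = c⁴/G = 1.210 × 10^44 N.
0.0602 × 1.210 × 10^44 N = 7.287 × 10^42 N

7.287 × 10^42 N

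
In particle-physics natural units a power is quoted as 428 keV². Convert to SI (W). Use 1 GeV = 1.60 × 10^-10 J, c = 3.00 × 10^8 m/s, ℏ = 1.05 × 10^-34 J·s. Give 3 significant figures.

Power is [E]/[T] = [E]²/ℏ.
1 GeV² → 1/ℏ × (1 GeV in J)² = 2.44 × 10^14 W.
Convert the energy scale: 428 keV² = 4.28 × 10^-10 GeV².
Result: 4.28 × 10^-10 × 2.44 × 10^14 = 1.04 × 10^5 W.

1.04 × 10^5 W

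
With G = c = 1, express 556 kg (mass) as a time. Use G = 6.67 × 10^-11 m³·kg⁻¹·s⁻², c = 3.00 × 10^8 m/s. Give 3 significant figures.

1.37 × 10^-33 s

Mass → time via G/c³.
556 kg × (G/c³) = 1.37 × 10^-33 s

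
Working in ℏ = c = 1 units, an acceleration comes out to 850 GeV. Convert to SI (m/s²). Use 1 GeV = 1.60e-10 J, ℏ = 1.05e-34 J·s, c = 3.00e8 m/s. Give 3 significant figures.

3.89e35 m/s²

Acceleration is [L]/[T]² = c·[E]/ℏ.
1 GeV → c/ℏ × (1 GeV in J) = 4.57e32 m/s².
Result: 850 × 4.57e32 = 3.89e35 m/s².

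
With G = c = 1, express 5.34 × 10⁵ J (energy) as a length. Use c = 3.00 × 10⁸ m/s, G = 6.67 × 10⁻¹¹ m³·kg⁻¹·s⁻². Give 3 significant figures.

4.40 × 10⁻³⁹ m

Energy → length via G/c⁴.
5.34 × 10⁵ J × (G/c⁴) = 4.40 × 10⁻³⁹ m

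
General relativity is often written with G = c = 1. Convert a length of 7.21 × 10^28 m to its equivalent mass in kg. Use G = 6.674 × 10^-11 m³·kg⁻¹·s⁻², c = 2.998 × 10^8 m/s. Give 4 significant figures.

9.710 × 10^55 kg

Length → mass via c²/G.
7.21 × 10^28 m × (c²/G) = 9.710 × 10^55 kg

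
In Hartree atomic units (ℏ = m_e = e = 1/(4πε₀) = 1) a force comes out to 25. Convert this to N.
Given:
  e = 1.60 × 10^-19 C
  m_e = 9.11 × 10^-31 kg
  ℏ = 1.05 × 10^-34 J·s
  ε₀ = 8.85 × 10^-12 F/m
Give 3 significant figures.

One atomic unit of force: F_au = E_h/a₀ = m_e²e⁶/((4πε₀)³ℏ⁴) = 8.33 × 10^-8 N.
25 × 8.33 × 10^-8 N = 2.08 × 10^-6 N

2.08 × 10^-6 N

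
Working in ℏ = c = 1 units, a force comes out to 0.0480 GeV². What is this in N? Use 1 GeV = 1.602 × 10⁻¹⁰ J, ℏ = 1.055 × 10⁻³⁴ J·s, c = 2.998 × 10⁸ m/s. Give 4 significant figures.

3.895 × 10⁴ N

Force is [E]/[L] = [E]²/(ℏc); restore (ℏc)⁻¹.
1 GeV² → 1/(ℏc) × (1 GeV in J)² = 8.114 × 10⁵ N.
Result: 0.0480 × 8.114 × 10⁵ = 3.895 × 10⁴ N.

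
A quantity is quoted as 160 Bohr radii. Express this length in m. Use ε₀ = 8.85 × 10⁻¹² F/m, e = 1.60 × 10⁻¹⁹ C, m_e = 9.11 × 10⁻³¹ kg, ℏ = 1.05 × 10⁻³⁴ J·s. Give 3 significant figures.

8.41 × 10⁻⁹ m

One Bohr radius: a₀ = 4πε₀ℏ²/(m_e e²) = 5.26 × 10⁻¹¹ m.
160 × 5.26 × 10⁻¹¹ m = 8.41 × 10⁻⁹ m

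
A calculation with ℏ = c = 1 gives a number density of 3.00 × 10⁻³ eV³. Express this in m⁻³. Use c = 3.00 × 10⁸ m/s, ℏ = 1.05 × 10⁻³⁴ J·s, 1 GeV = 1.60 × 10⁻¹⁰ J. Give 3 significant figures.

Number density is [L]⁻³ = [E]³/(ℏc)³.
1 GeV³ → 1/(ℏc)³ × (1 GeV in J)³ = 1.31 × 10⁴⁷ m⁻³.
Convert the energy scale: 3.00 × 10⁻³ eV³ = 3.00 × 10⁻³⁰ GeV³.
Result: 3.00 × 10⁻³⁰ × 1.31 × 10⁴⁷ = 3.93 × 10¹⁷ m⁻³.

3.93 × 10¹⁷ m⁻³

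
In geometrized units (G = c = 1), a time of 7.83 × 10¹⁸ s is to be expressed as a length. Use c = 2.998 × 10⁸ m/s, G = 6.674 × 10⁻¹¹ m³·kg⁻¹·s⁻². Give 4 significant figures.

2.347 × 10²⁷ m

Time → length via c.
7.83 × 10¹⁸ s × (c) = 2.347 × 10²⁷ m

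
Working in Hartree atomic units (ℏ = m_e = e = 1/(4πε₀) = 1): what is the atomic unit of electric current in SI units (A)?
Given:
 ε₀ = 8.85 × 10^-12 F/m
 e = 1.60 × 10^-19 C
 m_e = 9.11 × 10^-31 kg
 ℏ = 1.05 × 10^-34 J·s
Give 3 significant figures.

6.67 × 10^-3 A

From ℏ = m_e = e = 1/(4πε₀) = 1 the current scale is I_au = e E_h/ℏ = m_e e⁵/((4πε₀)²ℏ³).
E_h = 4.38 × 10^-18 J
e·E_h/ℏ = 6.67 × 10^-3 A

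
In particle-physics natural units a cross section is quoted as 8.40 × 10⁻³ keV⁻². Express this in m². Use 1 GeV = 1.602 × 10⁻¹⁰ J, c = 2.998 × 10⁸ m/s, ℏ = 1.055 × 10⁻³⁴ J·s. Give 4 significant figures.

3.274 × 10⁻²² m²

Area is [L]² = [E]⁻²·(ℏc)²; restore (ℏc)².
1 GeV⁻² → (ℏc)² × (1 GeV in J)⁻² = 3.898 × 10⁻³² m².
Convert the energy scale: 8.40 × 10⁻³ keV⁻² = 8.40 × 10⁹ GeV⁻².
Result: 8.40 × 10⁹ × 3.898 × 10⁻³² = 3.274 × 10⁻²² m².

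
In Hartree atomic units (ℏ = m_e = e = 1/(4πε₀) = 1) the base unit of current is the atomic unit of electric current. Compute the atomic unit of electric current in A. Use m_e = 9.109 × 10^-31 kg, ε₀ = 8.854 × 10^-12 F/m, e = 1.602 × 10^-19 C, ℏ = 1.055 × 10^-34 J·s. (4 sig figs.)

6.612 × 10^-3 A

I_au = e E_h/ℏ = m_e e⁵/((4πε₀)²ℏ³)
E_h = 4.354 × 10^-18 J
e·E_h/ℏ = 6.612 × 10^-3 A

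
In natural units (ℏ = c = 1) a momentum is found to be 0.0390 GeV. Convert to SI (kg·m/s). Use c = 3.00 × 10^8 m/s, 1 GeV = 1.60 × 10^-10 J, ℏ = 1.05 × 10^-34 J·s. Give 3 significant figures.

2.08 × 10^-20 kg·m/s

Momentum is [E]/c; divide by c.
1 GeV → 1/c × (1 GeV in J) = 5.33 × 10^-19 kg·m/s.
Result: 0.0390 × 5.33 × 10^-19 = 2.08 × 10^-20 kg·m/s.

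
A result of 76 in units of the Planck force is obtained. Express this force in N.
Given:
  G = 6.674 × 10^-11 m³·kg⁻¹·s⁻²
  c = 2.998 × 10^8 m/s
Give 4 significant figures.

One Planck force: F_P = c⁴/G = 1.210 × 10^44 N.
76 × 1.210 × 10^44 N = 9.199 × 10^45 N

9.199 × 10^45 N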